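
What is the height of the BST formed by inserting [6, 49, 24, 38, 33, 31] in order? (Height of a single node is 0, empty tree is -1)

Insertion order: [6, 49, 24, 38, 33, 31]
Tree (level-order array): [6, None, 49, 24, None, None, 38, 33, None, 31]
Compute height bottom-up (empty subtree = -1):
  height(31) = 1 + max(-1, -1) = 0
  height(33) = 1 + max(0, -1) = 1
  height(38) = 1 + max(1, -1) = 2
  height(24) = 1 + max(-1, 2) = 3
  height(49) = 1 + max(3, -1) = 4
  height(6) = 1 + max(-1, 4) = 5
Height = 5


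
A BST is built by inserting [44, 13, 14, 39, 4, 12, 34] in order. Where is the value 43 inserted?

Starting tree (level order): [44, 13, None, 4, 14, None, 12, None, 39, None, None, 34]
Insertion path: 44 -> 13 -> 14 -> 39
Result: insert 43 as right child of 39
Final tree (level order): [44, 13, None, 4, 14, None, 12, None, 39, None, None, 34, 43]


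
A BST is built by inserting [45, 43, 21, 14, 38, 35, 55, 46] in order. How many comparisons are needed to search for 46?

Search path for 46: 45 -> 55 -> 46
Found: True
Comparisons: 3


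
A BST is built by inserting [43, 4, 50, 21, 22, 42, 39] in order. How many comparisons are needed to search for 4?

Search path for 4: 43 -> 4
Found: True
Comparisons: 2


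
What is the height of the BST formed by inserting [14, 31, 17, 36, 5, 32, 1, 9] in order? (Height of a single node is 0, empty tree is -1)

Insertion order: [14, 31, 17, 36, 5, 32, 1, 9]
Tree (level-order array): [14, 5, 31, 1, 9, 17, 36, None, None, None, None, None, None, 32]
Compute height bottom-up (empty subtree = -1):
  height(1) = 1 + max(-1, -1) = 0
  height(9) = 1 + max(-1, -1) = 0
  height(5) = 1 + max(0, 0) = 1
  height(17) = 1 + max(-1, -1) = 0
  height(32) = 1 + max(-1, -1) = 0
  height(36) = 1 + max(0, -1) = 1
  height(31) = 1 + max(0, 1) = 2
  height(14) = 1 + max(1, 2) = 3
Height = 3


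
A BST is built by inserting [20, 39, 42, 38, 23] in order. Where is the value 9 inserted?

Starting tree (level order): [20, None, 39, 38, 42, 23]
Insertion path: 20
Result: insert 9 as left child of 20
Final tree (level order): [20, 9, 39, None, None, 38, 42, 23]


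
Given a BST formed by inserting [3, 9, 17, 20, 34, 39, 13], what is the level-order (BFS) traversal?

Tree insertion order: [3, 9, 17, 20, 34, 39, 13]
Tree (level-order array): [3, None, 9, None, 17, 13, 20, None, None, None, 34, None, 39]
BFS from the root, enqueuing left then right child of each popped node:
  queue [3] -> pop 3, enqueue [9], visited so far: [3]
  queue [9] -> pop 9, enqueue [17], visited so far: [3, 9]
  queue [17] -> pop 17, enqueue [13, 20], visited so far: [3, 9, 17]
  queue [13, 20] -> pop 13, enqueue [none], visited so far: [3, 9, 17, 13]
  queue [20] -> pop 20, enqueue [34], visited so far: [3, 9, 17, 13, 20]
  queue [34] -> pop 34, enqueue [39], visited so far: [3, 9, 17, 13, 20, 34]
  queue [39] -> pop 39, enqueue [none], visited so far: [3, 9, 17, 13, 20, 34, 39]
Result: [3, 9, 17, 13, 20, 34, 39]


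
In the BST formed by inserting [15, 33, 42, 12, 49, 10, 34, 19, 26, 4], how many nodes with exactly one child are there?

Tree built from: [15, 33, 42, 12, 49, 10, 34, 19, 26, 4]
Tree (level-order array): [15, 12, 33, 10, None, 19, 42, 4, None, None, 26, 34, 49]
Rule: These are nodes with exactly 1 non-null child.
Per-node child counts:
  node 15: 2 child(ren)
  node 12: 1 child(ren)
  node 10: 1 child(ren)
  node 4: 0 child(ren)
  node 33: 2 child(ren)
  node 19: 1 child(ren)
  node 26: 0 child(ren)
  node 42: 2 child(ren)
  node 34: 0 child(ren)
  node 49: 0 child(ren)
Matching nodes: [12, 10, 19]
Count of nodes with exactly one child: 3


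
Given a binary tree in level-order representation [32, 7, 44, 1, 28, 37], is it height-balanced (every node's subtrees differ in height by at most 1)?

Tree (level-order array): [32, 7, 44, 1, 28, 37]
Definition: a tree is height-balanced if, at every node, |h(left) - h(right)| <= 1 (empty subtree has height -1).
Bottom-up per-node check:
  node 1: h_left=-1, h_right=-1, diff=0 [OK], height=0
  node 28: h_left=-1, h_right=-1, diff=0 [OK], height=0
  node 7: h_left=0, h_right=0, diff=0 [OK], height=1
  node 37: h_left=-1, h_right=-1, diff=0 [OK], height=0
  node 44: h_left=0, h_right=-1, diff=1 [OK], height=1
  node 32: h_left=1, h_right=1, diff=0 [OK], height=2
All nodes satisfy the balance condition.
Result: Balanced


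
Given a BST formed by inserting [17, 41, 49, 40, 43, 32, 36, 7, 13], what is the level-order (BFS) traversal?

Tree insertion order: [17, 41, 49, 40, 43, 32, 36, 7, 13]
Tree (level-order array): [17, 7, 41, None, 13, 40, 49, None, None, 32, None, 43, None, None, 36]
BFS from the root, enqueuing left then right child of each popped node:
  queue [17] -> pop 17, enqueue [7, 41], visited so far: [17]
  queue [7, 41] -> pop 7, enqueue [13], visited so far: [17, 7]
  queue [41, 13] -> pop 41, enqueue [40, 49], visited so far: [17, 7, 41]
  queue [13, 40, 49] -> pop 13, enqueue [none], visited so far: [17, 7, 41, 13]
  queue [40, 49] -> pop 40, enqueue [32], visited so far: [17, 7, 41, 13, 40]
  queue [49, 32] -> pop 49, enqueue [43], visited so far: [17, 7, 41, 13, 40, 49]
  queue [32, 43] -> pop 32, enqueue [36], visited so far: [17, 7, 41, 13, 40, 49, 32]
  queue [43, 36] -> pop 43, enqueue [none], visited so far: [17, 7, 41, 13, 40, 49, 32, 43]
  queue [36] -> pop 36, enqueue [none], visited so far: [17, 7, 41, 13, 40, 49, 32, 43, 36]
Result: [17, 7, 41, 13, 40, 49, 32, 43, 36]


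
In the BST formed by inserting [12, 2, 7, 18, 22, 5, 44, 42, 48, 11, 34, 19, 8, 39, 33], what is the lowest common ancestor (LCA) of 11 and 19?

Tree insertion order: [12, 2, 7, 18, 22, 5, 44, 42, 48, 11, 34, 19, 8, 39, 33]
Tree (level-order array): [12, 2, 18, None, 7, None, 22, 5, 11, 19, 44, None, None, 8, None, None, None, 42, 48, None, None, 34, None, None, None, 33, 39]
In a BST, the LCA of p=11, q=19 is the first node v on the
root-to-leaf path with p <= v <= q (go left if both < v, right if both > v).
Walk from root:
  at 12: 11 <= 12 <= 19, this is the LCA
LCA = 12


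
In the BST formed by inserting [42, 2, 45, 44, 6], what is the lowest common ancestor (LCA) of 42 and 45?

Tree insertion order: [42, 2, 45, 44, 6]
Tree (level-order array): [42, 2, 45, None, 6, 44]
In a BST, the LCA of p=42, q=45 is the first node v on the
root-to-leaf path with p <= v <= q (go left if both < v, right if both > v).
Walk from root:
  at 42: 42 <= 42 <= 45, this is the LCA
LCA = 42


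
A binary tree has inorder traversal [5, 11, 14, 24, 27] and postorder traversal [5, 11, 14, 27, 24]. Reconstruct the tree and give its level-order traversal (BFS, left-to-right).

Inorder:   [5, 11, 14, 24, 27]
Postorder: [5, 11, 14, 27, 24]
Algorithm: postorder visits root last, so walk postorder right-to-left;
each value is the root of the current inorder slice — split it at that
value, recurse on the right subtree first, then the left.
Recursive splits:
  root=24; inorder splits into left=[5, 11, 14], right=[27]
  root=27; inorder splits into left=[], right=[]
  root=14; inorder splits into left=[5, 11], right=[]
  root=11; inorder splits into left=[5], right=[]
  root=5; inorder splits into left=[], right=[]
Reconstructed level-order: [24, 14, 27, 11, 5]


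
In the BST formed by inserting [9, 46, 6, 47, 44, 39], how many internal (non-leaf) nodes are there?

Tree built from: [9, 46, 6, 47, 44, 39]
Tree (level-order array): [9, 6, 46, None, None, 44, 47, 39]
Rule: An internal node has at least one child.
Per-node child counts:
  node 9: 2 child(ren)
  node 6: 0 child(ren)
  node 46: 2 child(ren)
  node 44: 1 child(ren)
  node 39: 0 child(ren)
  node 47: 0 child(ren)
Matching nodes: [9, 46, 44]
Count of internal (non-leaf) nodes: 3


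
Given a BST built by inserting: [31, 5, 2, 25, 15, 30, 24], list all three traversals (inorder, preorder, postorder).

Tree insertion order: [31, 5, 2, 25, 15, 30, 24]
Tree (level-order array): [31, 5, None, 2, 25, None, None, 15, 30, None, 24]
Inorder (L, root, R): [2, 5, 15, 24, 25, 30, 31]
Preorder (root, L, R): [31, 5, 2, 25, 15, 24, 30]
Postorder (L, R, root): [2, 24, 15, 30, 25, 5, 31]


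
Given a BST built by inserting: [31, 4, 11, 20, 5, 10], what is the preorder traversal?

Tree insertion order: [31, 4, 11, 20, 5, 10]
Tree (level-order array): [31, 4, None, None, 11, 5, 20, None, 10]
Preorder traversal: [31, 4, 11, 5, 10, 20]


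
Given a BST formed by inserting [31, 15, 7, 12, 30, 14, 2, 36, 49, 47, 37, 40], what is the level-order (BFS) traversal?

Tree insertion order: [31, 15, 7, 12, 30, 14, 2, 36, 49, 47, 37, 40]
Tree (level-order array): [31, 15, 36, 7, 30, None, 49, 2, 12, None, None, 47, None, None, None, None, 14, 37, None, None, None, None, 40]
BFS from the root, enqueuing left then right child of each popped node:
  queue [31] -> pop 31, enqueue [15, 36], visited so far: [31]
  queue [15, 36] -> pop 15, enqueue [7, 30], visited so far: [31, 15]
  queue [36, 7, 30] -> pop 36, enqueue [49], visited so far: [31, 15, 36]
  queue [7, 30, 49] -> pop 7, enqueue [2, 12], visited so far: [31, 15, 36, 7]
  queue [30, 49, 2, 12] -> pop 30, enqueue [none], visited so far: [31, 15, 36, 7, 30]
  queue [49, 2, 12] -> pop 49, enqueue [47], visited so far: [31, 15, 36, 7, 30, 49]
  queue [2, 12, 47] -> pop 2, enqueue [none], visited so far: [31, 15, 36, 7, 30, 49, 2]
  queue [12, 47] -> pop 12, enqueue [14], visited so far: [31, 15, 36, 7, 30, 49, 2, 12]
  queue [47, 14] -> pop 47, enqueue [37], visited so far: [31, 15, 36, 7, 30, 49, 2, 12, 47]
  queue [14, 37] -> pop 14, enqueue [none], visited so far: [31, 15, 36, 7, 30, 49, 2, 12, 47, 14]
  queue [37] -> pop 37, enqueue [40], visited so far: [31, 15, 36, 7, 30, 49, 2, 12, 47, 14, 37]
  queue [40] -> pop 40, enqueue [none], visited so far: [31, 15, 36, 7, 30, 49, 2, 12, 47, 14, 37, 40]
Result: [31, 15, 36, 7, 30, 49, 2, 12, 47, 14, 37, 40]


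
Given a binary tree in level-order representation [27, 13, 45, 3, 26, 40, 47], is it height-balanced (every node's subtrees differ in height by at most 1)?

Tree (level-order array): [27, 13, 45, 3, 26, 40, 47]
Definition: a tree is height-balanced if, at every node, |h(left) - h(right)| <= 1 (empty subtree has height -1).
Bottom-up per-node check:
  node 3: h_left=-1, h_right=-1, diff=0 [OK], height=0
  node 26: h_left=-1, h_right=-1, diff=0 [OK], height=0
  node 13: h_left=0, h_right=0, diff=0 [OK], height=1
  node 40: h_left=-1, h_right=-1, diff=0 [OK], height=0
  node 47: h_left=-1, h_right=-1, diff=0 [OK], height=0
  node 45: h_left=0, h_right=0, diff=0 [OK], height=1
  node 27: h_left=1, h_right=1, diff=0 [OK], height=2
All nodes satisfy the balance condition.
Result: Balanced


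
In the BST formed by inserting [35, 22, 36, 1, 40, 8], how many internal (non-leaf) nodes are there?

Tree built from: [35, 22, 36, 1, 40, 8]
Tree (level-order array): [35, 22, 36, 1, None, None, 40, None, 8]
Rule: An internal node has at least one child.
Per-node child counts:
  node 35: 2 child(ren)
  node 22: 1 child(ren)
  node 1: 1 child(ren)
  node 8: 0 child(ren)
  node 36: 1 child(ren)
  node 40: 0 child(ren)
Matching nodes: [35, 22, 1, 36]
Count of internal (non-leaf) nodes: 4


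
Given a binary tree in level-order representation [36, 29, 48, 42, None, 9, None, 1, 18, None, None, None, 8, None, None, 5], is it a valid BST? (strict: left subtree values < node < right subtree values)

Level-order array: [36, 29, 48, 42, None, 9, None, 1, 18, None, None, None, 8, None, None, 5]
Validate using subtree bounds (lo, hi): at each node, require lo < value < hi,
then recurse left with hi=value and right with lo=value.
Preorder trace (stopping at first violation):
  at node 36 with bounds (-inf, +inf): OK
  at node 29 with bounds (-inf, 36): OK
  at node 42 with bounds (-inf, 29): VIOLATION
Node 42 violates its bound: not (-inf < 42 < 29).
Result: Not a valid BST


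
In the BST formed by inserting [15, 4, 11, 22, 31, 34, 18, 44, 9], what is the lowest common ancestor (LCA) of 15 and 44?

Tree insertion order: [15, 4, 11, 22, 31, 34, 18, 44, 9]
Tree (level-order array): [15, 4, 22, None, 11, 18, 31, 9, None, None, None, None, 34, None, None, None, 44]
In a BST, the LCA of p=15, q=44 is the first node v on the
root-to-leaf path with p <= v <= q (go left if both < v, right if both > v).
Walk from root:
  at 15: 15 <= 15 <= 44, this is the LCA
LCA = 15


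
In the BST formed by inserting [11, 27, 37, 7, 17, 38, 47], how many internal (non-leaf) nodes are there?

Tree built from: [11, 27, 37, 7, 17, 38, 47]
Tree (level-order array): [11, 7, 27, None, None, 17, 37, None, None, None, 38, None, 47]
Rule: An internal node has at least one child.
Per-node child counts:
  node 11: 2 child(ren)
  node 7: 0 child(ren)
  node 27: 2 child(ren)
  node 17: 0 child(ren)
  node 37: 1 child(ren)
  node 38: 1 child(ren)
  node 47: 0 child(ren)
Matching nodes: [11, 27, 37, 38]
Count of internal (non-leaf) nodes: 4


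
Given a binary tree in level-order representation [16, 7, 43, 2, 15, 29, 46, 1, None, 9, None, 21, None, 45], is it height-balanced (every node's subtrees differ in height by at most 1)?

Tree (level-order array): [16, 7, 43, 2, 15, 29, 46, 1, None, 9, None, 21, None, 45]
Definition: a tree is height-balanced if, at every node, |h(left) - h(right)| <= 1 (empty subtree has height -1).
Bottom-up per-node check:
  node 1: h_left=-1, h_right=-1, diff=0 [OK], height=0
  node 2: h_left=0, h_right=-1, diff=1 [OK], height=1
  node 9: h_left=-1, h_right=-1, diff=0 [OK], height=0
  node 15: h_left=0, h_right=-1, diff=1 [OK], height=1
  node 7: h_left=1, h_right=1, diff=0 [OK], height=2
  node 21: h_left=-1, h_right=-1, diff=0 [OK], height=0
  node 29: h_left=0, h_right=-1, diff=1 [OK], height=1
  node 45: h_left=-1, h_right=-1, diff=0 [OK], height=0
  node 46: h_left=0, h_right=-1, diff=1 [OK], height=1
  node 43: h_left=1, h_right=1, diff=0 [OK], height=2
  node 16: h_left=2, h_right=2, diff=0 [OK], height=3
All nodes satisfy the balance condition.
Result: Balanced


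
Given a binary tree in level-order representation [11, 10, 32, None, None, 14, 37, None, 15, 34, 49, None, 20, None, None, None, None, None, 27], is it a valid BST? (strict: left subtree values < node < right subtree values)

Level-order array: [11, 10, 32, None, None, 14, 37, None, 15, 34, 49, None, 20, None, None, None, None, None, 27]
Validate using subtree bounds (lo, hi): at each node, require lo < value < hi,
then recurse left with hi=value and right with lo=value.
Preorder trace (stopping at first violation):
  at node 11 with bounds (-inf, +inf): OK
  at node 10 with bounds (-inf, 11): OK
  at node 32 with bounds (11, +inf): OK
  at node 14 with bounds (11, 32): OK
  at node 15 with bounds (14, 32): OK
  at node 20 with bounds (15, 32): OK
  at node 27 with bounds (20, 32): OK
  at node 37 with bounds (32, +inf): OK
  at node 34 with bounds (32, 37): OK
  at node 49 with bounds (37, +inf): OK
No violation found at any node.
Result: Valid BST


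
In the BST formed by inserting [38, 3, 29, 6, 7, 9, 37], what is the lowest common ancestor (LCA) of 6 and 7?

Tree insertion order: [38, 3, 29, 6, 7, 9, 37]
Tree (level-order array): [38, 3, None, None, 29, 6, 37, None, 7, None, None, None, 9]
In a BST, the LCA of p=6, q=7 is the first node v on the
root-to-leaf path with p <= v <= q (go left if both < v, right if both > v).
Walk from root:
  at 38: both 6 and 7 < 38, go left
  at 3: both 6 and 7 > 3, go right
  at 29: both 6 and 7 < 29, go left
  at 6: 6 <= 6 <= 7, this is the LCA
LCA = 6


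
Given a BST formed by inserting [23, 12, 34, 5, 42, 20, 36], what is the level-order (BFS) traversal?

Tree insertion order: [23, 12, 34, 5, 42, 20, 36]
Tree (level-order array): [23, 12, 34, 5, 20, None, 42, None, None, None, None, 36]
BFS from the root, enqueuing left then right child of each popped node:
  queue [23] -> pop 23, enqueue [12, 34], visited so far: [23]
  queue [12, 34] -> pop 12, enqueue [5, 20], visited so far: [23, 12]
  queue [34, 5, 20] -> pop 34, enqueue [42], visited so far: [23, 12, 34]
  queue [5, 20, 42] -> pop 5, enqueue [none], visited so far: [23, 12, 34, 5]
  queue [20, 42] -> pop 20, enqueue [none], visited so far: [23, 12, 34, 5, 20]
  queue [42] -> pop 42, enqueue [36], visited so far: [23, 12, 34, 5, 20, 42]
  queue [36] -> pop 36, enqueue [none], visited so far: [23, 12, 34, 5, 20, 42, 36]
Result: [23, 12, 34, 5, 20, 42, 36]


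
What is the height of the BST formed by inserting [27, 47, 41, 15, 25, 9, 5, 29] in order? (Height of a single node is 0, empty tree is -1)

Insertion order: [27, 47, 41, 15, 25, 9, 5, 29]
Tree (level-order array): [27, 15, 47, 9, 25, 41, None, 5, None, None, None, 29]
Compute height bottom-up (empty subtree = -1):
  height(5) = 1 + max(-1, -1) = 0
  height(9) = 1 + max(0, -1) = 1
  height(25) = 1 + max(-1, -1) = 0
  height(15) = 1 + max(1, 0) = 2
  height(29) = 1 + max(-1, -1) = 0
  height(41) = 1 + max(0, -1) = 1
  height(47) = 1 + max(1, -1) = 2
  height(27) = 1 + max(2, 2) = 3
Height = 3


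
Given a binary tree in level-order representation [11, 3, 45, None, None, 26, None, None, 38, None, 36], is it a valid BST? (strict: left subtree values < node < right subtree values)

Level-order array: [11, 3, 45, None, None, 26, None, None, 38, None, 36]
Validate using subtree bounds (lo, hi): at each node, require lo < value < hi,
then recurse left with hi=value and right with lo=value.
Preorder trace (stopping at first violation):
  at node 11 with bounds (-inf, +inf): OK
  at node 3 with bounds (-inf, 11): OK
  at node 45 with bounds (11, +inf): OK
  at node 26 with bounds (11, 45): OK
  at node 38 with bounds (26, 45): OK
  at node 36 with bounds (38, 45): VIOLATION
Node 36 violates its bound: not (38 < 36 < 45).
Result: Not a valid BST


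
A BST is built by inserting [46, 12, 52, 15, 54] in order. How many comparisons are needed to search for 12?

Search path for 12: 46 -> 12
Found: True
Comparisons: 2


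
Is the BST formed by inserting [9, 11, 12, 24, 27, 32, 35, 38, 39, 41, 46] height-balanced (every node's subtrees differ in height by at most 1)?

Tree (level-order array): [9, None, 11, None, 12, None, 24, None, 27, None, 32, None, 35, None, 38, None, 39, None, 41, None, 46]
Definition: a tree is height-balanced if, at every node, |h(left) - h(right)| <= 1 (empty subtree has height -1).
Bottom-up per-node check:
  node 46: h_left=-1, h_right=-1, diff=0 [OK], height=0
  node 41: h_left=-1, h_right=0, diff=1 [OK], height=1
  node 39: h_left=-1, h_right=1, diff=2 [FAIL (|-1-1|=2 > 1)], height=2
  node 38: h_left=-1, h_right=2, diff=3 [FAIL (|-1-2|=3 > 1)], height=3
  node 35: h_left=-1, h_right=3, diff=4 [FAIL (|-1-3|=4 > 1)], height=4
  node 32: h_left=-1, h_right=4, diff=5 [FAIL (|-1-4|=5 > 1)], height=5
  node 27: h_left=-1, h_right=5, diff=6 [FAIL (|-1-5|=6 > 1)], height=6
  node 24: h_left=-1, h_right=6, diff=7 [FAIL (|-1-6|=7 > 1)], height=7
  node 12: h_left=-1, h_right=7, diff=8 [FAIL (|-1-7|=8 > 1)], height=8
  node 11: h_left=-1, h_right=8, diff=9 [FAIL (|-1-8|=9 > 1)], height=9
  node 9: h_left=-1, h_right=9, diff=10 [FAIL (|-1-9|=10 > 1)], height=10
Node 39 violates the condition: |-1 - 1| = 2 > 1.
Result: Not balanced


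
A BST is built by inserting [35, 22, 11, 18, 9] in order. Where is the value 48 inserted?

Starting tree (level order): [35, 22, None, 11, None, 9, 18]
Insertion path: 35
Result: insert 48 as right child of 35
Final tree (level order): [35, 22, 48, 11, None, None, None, 9, 18]


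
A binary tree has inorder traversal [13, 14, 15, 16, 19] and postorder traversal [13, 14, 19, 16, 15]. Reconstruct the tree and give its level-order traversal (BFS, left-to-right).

Inorder:   [13, 14, 15, 16, 19]
Postorder: [13, 14, 19, 16, 15]
Algorithm: postorder visits root last, so walk postorder right-to-left;
each value is the root of the current inorder slice — split it at that
value, recurse on the right subtree first, then the left.
Recursive splits:
  root=15; inorder splits into left=[13, 14], right=[16, 19]
  root=16; inorder splits into left=[], right=[19]
  root=19; inorder splits into left=[], right=[]
  root=14; inorder splits into left=[13], right=[]
  root=13; inorder splits into left=[], right=[]
Reconstructed level-order: [15, 14, 16, 13, 19]


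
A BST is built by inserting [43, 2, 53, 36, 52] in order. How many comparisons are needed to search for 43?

Search path for 43: 43
Found: True
Comparisons: 1


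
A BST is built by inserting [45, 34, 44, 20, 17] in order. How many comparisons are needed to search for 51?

Search path for 51: 45
Found: False
Comparisons: 1


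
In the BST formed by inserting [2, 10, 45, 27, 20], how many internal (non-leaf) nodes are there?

Tree built from: [2, 10, 45, 27, 20]
Tree (level-order array): [2, None, 10, None, 45, 27, None, 20]
Rule: An internal node has at least one child.
Per-node child counts:
  node 2: 1 child(ren)
  node 10: 1 child(ren)
  node 45: 1 child(ren)
  node 27: 1 child(ren)
  node 20: 0 child(ren)
Matching nodes: [2, 10, 45, 27]
Count of internal (non-leaf) nodes: 4


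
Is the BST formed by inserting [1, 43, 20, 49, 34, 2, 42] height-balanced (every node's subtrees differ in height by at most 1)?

Tree (level-order array): [1, None, 43, 20, 49, 2, 34, None, None, None, None, None, 42]
Definition: a tree is height-balanced if, at every node, |h(left) - h(right)| <= 1 (empty subtree has height -1).
Bottom-up per-node check:
  node 2: h_left=-1, h_right=-1, diff=0 [OK], height=0
  node 42: h_left=-1, h_right=-1, diff=0 [OK], height=0
  node 34: h_left=-1, h_right=0, diff=1 [OK], height=1
  node 20: h_left=0, h_right=1, diff=1 [OK], height=2
  node 49: h_left=-1, h_right=-1, diff=0 [OK], height=0
  node 43: h_left=2, h_right=0, diff=2 [FAIL (|2-0|=2 > 1)], height=3
  node 1: h_left=-1, h_right=3, diff=4 [FAIL (|-1-3|=4 > 1)], height=4
Node 43 violates the condition: |2 - 0| = 2 > 1.
Result: Not balanced


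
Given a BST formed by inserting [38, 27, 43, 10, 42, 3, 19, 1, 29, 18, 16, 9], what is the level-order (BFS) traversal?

Tree insertion order: [38, 27, 43, 10, 42, 3, 19, 1, 29, 18, 16, 9]
Tree (level-order array): [38, 27, 43, 10, 29, 42, None, 3, 19, None, None, None, None, 1, 9, 18, None, None, None, None, None, 16]
BFS from the root, enqueuing left then right child of each popped node:
  queue [38] -> pop 38, enqueue [27, 43], visited so far: [38]
  queue [27, 43] -> pop 27, enqueue [10, 29], visited so far: [38, 27]
  queue [43, 10, 29] -> pop 43, enqueue [42], visited so far: [38, 27, 43]
  queue [10, 29, 42] -> pop 10, enqueue [3, 19], visited so far: [38, 27, 43, 10]
  queue [29, 42, 3, 19] -> pop 29, enqueue [none], visited so far: [38, 27, 43, 10, 29]
  queue [42, 3, 19] -> pop 42, enqueue [none], visited so far: [38, 27, 43, 10, 29, 42]
  queue [3, 19] -> pop 3, enqueue [1, 9], visited so far: [38, 27, 43, 10, 29, 42, 3]
  queue [19, 1, 9] -> pop 19, enqueue [18], visited so far: [38, 27, 43, 10, 29, 42, 3, 19]
  queue [1, 9, 18] -> pop 1, enqueue [none], visited so far: [38, 27, 43, 10, 29, 42, 3, 19, 1]
  queue [9, 18] -> pop 9, enqueue [none], visited so far: [38, 27, 43, 10, 29, 42, 3, 19, 1, 9]
  queue [18] -> pop 18, enqueue [16], visited so far: [38, 27, 43, 10, 29, 42, 3, 19, 1, 9, 18]
  queue [16] -> pop 16, enqueue [none], visited so far: [38, 27, 43, 10, 29, 42, 3, 19, 1, 9, 18, 16]
Result: [38, 27, 43, 10, 29, 42, 3, 19, 1, 9, 18, 16]


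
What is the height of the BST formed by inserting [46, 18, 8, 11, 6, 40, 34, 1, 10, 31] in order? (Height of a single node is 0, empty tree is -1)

Insertion order: [46, 18, 8, 11, 6, 40, 34, 1, 10, 31]
Tree (level-order array): [46, 18, None, 8, 40, 6, 11, 34, None, 1, None, 10, None, 31]
Compute height bottom-up (empty subtree = -1):
  height(1) = 1 + max(-1, -1) = 0
  height(6) = 1 + max(0, -1) = 1
  height(10) = 1 + max(-1, -1) = 0
  height(11) = 1 + max(0, -1) = 1
  height(8) = 1 + max(1, 1) = 2
  height(31) = 1 + max(-1, -1) = 0
  height(34) = 1 + max(0, -1) = 1
  height(40) = 1 + max(1, -1) = 2
  height(18) = 1 + max(2, 2) = 3
  height(46) = 1 + max(3, -1) = 4
Height = 4


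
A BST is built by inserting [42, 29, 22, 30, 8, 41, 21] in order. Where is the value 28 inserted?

Starting tree (level order): [42, 29, None, 22, 30, 8, None, None, 41, None, 21]
Insertion path: 42 -> 29 -> 22
Result: insert 28 as right child of 22
Final tree (level order): [42, 29, None, 22, 30, 8, 28, None, 41, None, 21]


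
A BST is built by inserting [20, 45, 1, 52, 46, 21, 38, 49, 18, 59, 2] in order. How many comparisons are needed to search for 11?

Search path for 11: 20 -> 1 -> 18 -> 2
Found: False
Comparisons: 4


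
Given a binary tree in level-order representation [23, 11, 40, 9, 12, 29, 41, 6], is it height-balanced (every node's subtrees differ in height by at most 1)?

Tree (level-order array): [23, 11, 40, 9, 12, 29, 41, 6]
Definition: a tree is height-balanced if, at every node, |h(left) - h(right)| <= 1 (empty subtree has height -1).
Bottom-up per-node check:
  node 6: h_left=-1, h_right=-1, diff=0 [OK], height=0
  node 9: h_left=0, h_right=-1, diff=1 [OK], height=1
  node 12: h_left=-1, h_right=-1, diff=0 [OK], height=0
  node 11: h_left=1, h_right=0, diff=1 [OK], height=2
  node 29: h_left=-1, h_right=-1, diff=0 [OK], height=0
  node 41: h_left=-1, h_right=-1, diff=0 [OK], height=0
  node 40: h_left=0, h_right=0, diff=0 [OK], height=1
  node 23: h_left=2, h_right=1, diff=1 [OK], height=3
All nodes satisfy the balance condition.
Result: Balanced


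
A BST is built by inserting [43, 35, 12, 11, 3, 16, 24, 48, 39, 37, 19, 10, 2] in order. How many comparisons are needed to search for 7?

Search path for 7: 43 -> 35 -> 12 -> 11 -> 3 -> 10
Found: False
Comparisons: 6


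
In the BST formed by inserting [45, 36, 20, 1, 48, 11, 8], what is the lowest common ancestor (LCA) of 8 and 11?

Tree insertion order: [45, 36, 20, 1, 48, 11, 8]
Tree (level-order array): [45, 36, 48, 20, None, None, None, 1, None, None, 11, 8]
In a BST, the LCA of p=8, q=11 is the first node v on the
root-to-leaf path with p <= v <= q (go left if both < v, right if both > v).
Walk from root:
  at 45: both 8 and 11 < 45, go left
  at 36: both 8 and 11 < 36, go left
  at 20: both 8 and 11 < 20, go left
  at 1: both 8 and 11 > 1, go right
  at 11: 8 <= 11 <= 11, this is the LCA
LCA = 11


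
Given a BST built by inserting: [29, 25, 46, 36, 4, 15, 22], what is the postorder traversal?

Tree insertion order: [29, 25, 46, 36, 4, 15, 22]
Tree (level-order array): [29, 25, 46, 4, None, 36, None, None, 15, None, None, None, 22]
Postorder traversal: [22, 15, 4, 25, 36, 46, 29]


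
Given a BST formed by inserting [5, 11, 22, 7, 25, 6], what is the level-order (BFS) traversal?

Tree insertion order: [5, 11, 22, 7, 25, 6]
Tree (level-order array): [5, None, 11, 7, 22, 6, None, None, 25]
BFS from the root, enqueuing left then right child of each popped node:
  queue [5] -> pop 5, enqueue [11], visited so far: [5]
  queue [11] -> pop 11, enqueue [7, 22], visited so far: [5, 11]
  queue [7, 22] -> pop 7, enqueue [6], visited so far: [5, 11, 7]
  queue [22, 6] -> pop 22, enqueue [25], visited so far: [5, 11, 7, 22]
  queue [6, 25] -> pop 6, enqueue [none], visited so far: [5, 11, 7, 22, 6]
  queue [25] -> pop 25, enqueue [none], visited so far: [5, 11, 7, 22, 6, 25]
Result: [5, 11, 7, 22, 6, 25]


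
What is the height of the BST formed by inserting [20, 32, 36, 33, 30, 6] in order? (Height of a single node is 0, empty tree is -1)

Insertion order: [20, 32, 36, 33, 30, 6]
Tree (level-order array): [20, 6, 32, None, None, 30, 36, None, None, 33]
Compute height bottom-up (empty subtree = -1):
  height(6) = 1 + max(-1, -1) = 0
  height(30) = 1 + max(-1, -1) = 0
  height(33) = 1 + max(-1, -1) = 0
  height(36) = 1 + max(0, -1) = 1
  height(32) = 1 + max(0, 1) = 2
  height(20) = 1 + max(0, 2) = 3
Height = 3


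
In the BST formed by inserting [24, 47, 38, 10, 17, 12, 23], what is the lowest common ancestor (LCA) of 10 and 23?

Tree insertion order: [24, 47, 38, 10, 17, 12, 23]
Tree (level-order array): [24, 10, 47, None, 17, 38, None, 12, 23]
In a BST, the LCA of p=10, q=23 is the first node v on the
root-to-leaf path with p <= v <= q (go left if both < v, right if both > v).
Walk from root:
  at 24: both 10 and 23 < 24, go left
  at 10: 10 <= 10 <= 23, this is the LCA
LCA = 10


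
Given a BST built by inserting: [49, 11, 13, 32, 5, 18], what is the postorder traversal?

Tree insertion order: [49, 11, 13, 32, 5, 18]
Tree (level-order array): [49, 11, None, 5, 13, None, None, None, 32, 18]
Postorder traversal: [5, 18, 32, 13, 11, 49]


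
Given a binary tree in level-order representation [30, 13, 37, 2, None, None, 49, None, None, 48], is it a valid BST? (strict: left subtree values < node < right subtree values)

Level-order array: [30, 13, 37, 2, None, None, 49, None, None, 48]
Validate using subtree bounds (lo, hi): at each node, require lo < value < hi,
then recurse left with hi=value and right with lo=value.
Preorder trace (stopping at first violation):
  at node 30 with bounds (-inf, +inf): OK
  at node 13 with bounds (-inf, 30): OK
  at node 2 with bounds (-inf, 13): OK
  at node 37 with bounds (30, +inf): OK
  at node 49 with bounds (37, +inf): OK
  at node 48 with bounds (37, 49): OK
No violation found at any node.
Result: Valid BST


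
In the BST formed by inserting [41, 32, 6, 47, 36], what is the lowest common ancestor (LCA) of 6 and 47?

Tree insertion order: [41, 32, 6, 47, 36]
Tree (level-order array): [41, 32, 47, 6, 36]
In a BST, the LCA of p=6, q=47 is the first node v on the
root-to-leaf path with p <= v <= q (go left if both < v, right if both > v).
Walk from root:
  at 41: 6 <= 41 <= 47, this is the LCA
LCA = 41


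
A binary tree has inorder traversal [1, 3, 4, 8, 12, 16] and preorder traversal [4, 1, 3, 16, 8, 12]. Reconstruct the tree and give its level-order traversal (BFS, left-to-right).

Inorder:  [1, 3, 4, 8, 12, 16]
Preorder: [4, 1, 3, 16, 8, 12]
Algorithm: preorder visits root first, so consume preorder in order;
for each root, split the current inorder slice at that value into
left-subtree inorder and right-subtree inorder, then recurse.
Recursive splits:
  root=4; inorder splits into left=[1, 3], right=[8, 12, 16]
  root=1; inorder splits into left=[], right=[3]
  root=3; inorder splits into left=[], right=[]
  root=16; inorder splits into left=[8, 12], right=[]
  root=8; inorder splits into left=[], right=[12]
  root=12; inorder splits into left=[], right=[]
Reconstructed level-order: [4, 1, 16, 3, 8, 12]


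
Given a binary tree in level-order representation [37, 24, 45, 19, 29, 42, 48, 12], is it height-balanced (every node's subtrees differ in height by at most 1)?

Tree (level-order array): [37, 24, 45, 19, 29, 42, 48, 12]
Definition: a tree is height-balanced if, at every node, |h(left) - h(right)| <= 1 (empty subtree has height -1).
Bottom-up per-node check:
  node 12: h_left=-1, h_right=-1, diff=0 [OK], height=0
  node 19: h_left=0, h_right=-1, diff=1 [OK], height=1
  node 29: h_left=-1, h_right=-1, diff=0 [OK], height=0
  node 24: h_left=1, h_right=0, diff=1 [OK], height=2
  node 42: h_left=-1, h_right=-1, diff=0 [OK], height=0
  node 48: h_left=-1, h_right=-1, diff=0 [OK], height=0
  node 45: h_left=0, h_right=0, diff=0 [OK], height=1
  node 37: h_left=2, h_right=1, diff=1 [OK], height=3
All nodes satisfy the balance condition.
Result: Balanced


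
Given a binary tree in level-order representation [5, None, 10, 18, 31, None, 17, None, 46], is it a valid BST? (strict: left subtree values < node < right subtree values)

Level-order array: [5, None, 10, 18, 31, None, 17, None, 46]
Validate using subtree bounds (lo, hi): at each node, require lo < value < hi,
then recurse left with hi=value and right with lo=value.
Preorder trace (stopping at first violation):
  at node 5 with bounds (-inf, +inf): OK
  at node 10 with bounds (5, +inf): OK
  at node 18 with bounds (5, 10): VIOLATION
Node 18 violates its bound: not (5 < 18 < 10).
Result: Not a valid BST


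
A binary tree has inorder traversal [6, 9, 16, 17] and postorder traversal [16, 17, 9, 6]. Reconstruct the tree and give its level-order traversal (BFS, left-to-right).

Inorder:   [6, 9, 16, 17]
Postorder: [16, 17, 9, 6]
Algorithm: postorder visits root last, so walk postorder right-to-left;
each value is the root of the current inorder slice — split it at that
value, recurse on the right subtree first, then the left.
Recursive splits:
  root=6; inorder splits into left=[], right=[9, 16, 17]
  root=9; inorder splits into left=[], right=[16, 17]
  root=17; inorder splits into left=[16], right=[]
  root=16; inorder splits into left=[], right=[]
Reconstructed level-order: [6, 9, 17, 16]


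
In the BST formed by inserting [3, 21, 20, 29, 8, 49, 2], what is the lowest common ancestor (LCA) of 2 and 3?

Tree insertion order: [3, 21, 20, 29, 8, 49, 2]
Tree (level-order array): [3, 2, 21, None, None, 20, 29, 8, None, None, 49]
In a BST, the LCA of p=2, q=3 is the first node v on the
root-to-leaf path with p <= v <= q (go left if both < v, right if both > v).
Walk from root:
  at 3: 2 <= 3 <= 3, this is the LCA
LCA = 3


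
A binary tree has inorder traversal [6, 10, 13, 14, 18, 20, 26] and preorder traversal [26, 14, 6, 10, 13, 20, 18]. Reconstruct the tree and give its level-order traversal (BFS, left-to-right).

Inorder:  [6, 10, 13, 14, 18, 20, 26]
Preorder: [26, 14, 6, 10, 13, 20, 18]
Algorithm: preorder visits root first, so consume preorder in order;
for each root, split the current inorder slice at that value into
left-subtree inorder and right-subtree inorder, then recurse.
Recursive splits:
  root=26; inorder splits into left=[6, 10, 13, 14, 18, 20], right=[]
  root=14; inorder splits into left=[6, 10, 13], right=[18, 20]
  root=6; inorder splits into left=[], right=[10, 13]
  root=10; inorder splits into left=[], right=[13]
  root=13; inorder splits into left=[], right=[]
  root=20; inorder splits into left=[18], right=[]
  root=18; inorder splits into left=[], right=[]
Reconstructed level-order: [26, 14, 6, 20, 10, 18, 13]


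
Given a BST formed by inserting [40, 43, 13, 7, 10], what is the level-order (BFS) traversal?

Tree insertion order: [40, 43, 13, 7, 10]
Tree (level-order array): [40, 13, 43, 7, None, None, None, None, 10]
BFS from the root, enqueuing left then right child of each popped node:
  queue [40] -> pop 40, enqueue [13, 43], visited so far: [40]
  queue [13, 43] -> pop 13, enqueue [7], visited so far: [40, 13]
  queue [43, 7] -> pop 43, enqueue [none], visited so far: [40, 13, 43]
  queue [7] -> pop 7, enqueue [10], visited so far: [40, 13, 43, 7]
  queue [10] -> pop 10, enqueue [none], visited so far: [40, 13, 43, 7, 10]
Result: [40, 13, 43, 7, 10]


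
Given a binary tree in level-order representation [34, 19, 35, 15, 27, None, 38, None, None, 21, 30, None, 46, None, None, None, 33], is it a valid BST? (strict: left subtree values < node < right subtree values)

Level-order array: [34, 19, 35, 15, 27, None, 38, None, None, 21, 30, None, 46, None, None, None, 33]
Validate using subtree bounds (lo, hi): at each node, require lo < value < hi,
then recurse left with hi=value and right with lo=value.
Preorder trace (stopping at first violation):
  at node 34 with bounds (-inf, +inf): OK
  at node 19 with bounds (-inf, 34): OK
  at node 15 with bounds (-inf, 19): OK
  at node 27 with bounds (19, 34): OK
  at node 21 with bounds (19, 27): OK
  at node 30 with bounds (27, 34): OK
  at node 33 with bounds (30, 34): OK
  at node 35 with bounds (34, +inf): OK
  at node 38 with bounds (35, +inf): OK
  at node 46 with bounds (38, +inf): OK
No violation found at any node.
Result: Valid BST


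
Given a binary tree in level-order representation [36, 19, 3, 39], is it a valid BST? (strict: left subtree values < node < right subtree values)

Level-order array: [36, 19, 3, 39]
Validate using subtree bounds (lo, hi): at each node, require lo < value < hi,
then recurse left with hi=value and right with lo=value.
Preorder trace (stopping at first violation):
  at node 36 with bounds (-inf, +inf): OK
  at node 19 with bounds (-inf, 36): OK
  at node 39 with bounds (-inf, 19): VIOLATION
Node 39 violates its bound: not (-inf < 39 < 19).
Result: Not a valid BST


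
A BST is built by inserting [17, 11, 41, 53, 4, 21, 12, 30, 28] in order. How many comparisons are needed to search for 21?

Search path for 21: 17 -> 41 -> 21
Found: True
Comparisons: 3


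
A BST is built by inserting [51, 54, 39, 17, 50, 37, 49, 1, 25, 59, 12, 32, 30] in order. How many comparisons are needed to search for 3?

Search path for 3: 51 -> 39 -> 17 -> 1 -> 12
Found: False
Comparisons: 5


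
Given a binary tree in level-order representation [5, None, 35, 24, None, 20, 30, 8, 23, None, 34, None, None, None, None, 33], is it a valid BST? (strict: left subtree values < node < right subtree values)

Level-order array: [5, None, 35, 24, None, 20, 30, 8, 23, None, 34, None, None, None, None, 33]
Validate using subtree bounds (lo, hi): at each node, require lo < value < hi,
then recurse left with hi=value and right with lo=value.
Preorder trace (stopping at first violation):
  at node 5 with bounds (-inf, +inf): OK
  at node 35 with bounds (5, +inf): OK
  at node 24 with bounds (5, 35): OK
  at node 20 with bounds (5, 24): OK
  at node 8 with bounds (5, 20): OK
  at node 23 with bounds (20, 24): OK
  at node 30 with bounds (24, 35): OK
  at node 34 with bounds (30, 35): OK
  at node 33 with bounds (30, 34): OK
No violation found at any node.
Result: Valid BST


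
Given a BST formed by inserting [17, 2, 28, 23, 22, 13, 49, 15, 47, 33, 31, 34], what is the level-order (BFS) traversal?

Tree insertion order: [17, 2, 28, 23, 22, 13, 49, 15, 47, 33, 31, 34]
Tree (level-order array): [17, 2, 28, None, 13, 23, 49, None, 15, 22, None, 47, None, None, None, None, None, 33, None, 31, 34]
BFS from the root, enqueuing left then right child of each popped node:
  queue [17] -> pop 17, enqueue [2, 28], visited so far: [17]
  queue [2, 28] -> pop 2, enqueue [13], visited so far: [17, 2]
  queue [28, 13] -> pop 28, enqueue [23, 49], visited so far: [17, 2, 28]
  queue [13, 23, 49] -> pop 13, enqueue [15], visited so far: [17, 2, 28, 13]
  queue [23, 49, 15] -> pop 23, enqueue [22], visited so far: [17, 2, 28, 13, 23]
  queue [49, 15, 22] -> pop 49, enqueue [47], visited so far: [17, 2, 28, 13, 23, 49]
  queue [15, 22, 47] -> pop 15, enqueue [none], visited so far: [17, 2, 28, 13, 23, 49, 15]
  queue [22, 47] -> pop 22, enqueue [none], visited so far: [17, 2, 28, 13, 23, 49, 15, 22]
  queue [47] -> pop 47, enqueue [33], visited so far: [17, 2, 28, 13, 23, 49, 15, 22, 47]
  queue [33] -> pop 33, enqueue [31, 34], visited so far: [17, 2, 28, 13, 23, 49, 15, 22, 47, 33]
  queue [31, 34] -> pop 31, enqueue [none], visited so far: [17, 2, 28, 13, 23, 49, 15, 22, 47, 33, 31]
  queue [34] -> pop 34, enqueue [none], visited so far: [17, 2, 28, 13, 23, 49, 15, 22, 47, 33, 31, 34]
Result: [17, 2, 28, 13, 23, 49, 15, 22, 47, 33, 31, 34]


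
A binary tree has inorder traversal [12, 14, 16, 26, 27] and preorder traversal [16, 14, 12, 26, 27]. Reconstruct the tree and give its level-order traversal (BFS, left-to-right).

Inorder:  [12, 14, 16, 26, 27]
Preorder: [16, 14, 12, 26, 27]
Algorithm: preorder visits root first, so consume preorder in order;
for each root, split the current inorder slice at that value into
left-subtree inorder and right-subtree inorder, then recurse.
Recursive splits:
  root=16; inorder splits into left=[12, 14], right=[26, 27]
  root=14; inorder splits into left=[12], right=[]
  root=12; inorder splits into left=[], right=[]
  root=26; inorder splits into left=[], right=[27]
  root=27; inorder splits into left=[], right=[]
Reconstructed level-order: [16, 14, 26, 12, 27]


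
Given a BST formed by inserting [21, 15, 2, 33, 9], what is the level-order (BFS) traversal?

Tree insertion order: [21, 15, 2, 33, 9]
Tree (level-order array): [21, 15, 33, 2, None, None, None, None, 9]
BFS from the root, enqueuing left then right child of each popped node:
  queue [21] -> pop 21, enqueue [15, 33], visited so far: [21]
  queue [15, 33] -> pop 15, enqueue [2], visited so far: [21, 15]
  queue [33, 2] -> pop 33, enqueue [none], visited so far: [21, 15, 33]
  queue [2] -> pop 2, enqueue [9], visited so far: [21, 15, 33, 2]
  queue [9] -> pop 9, enqueue [none], visited so far: [21, 15, 33, 2, 9]
Result: [21, 15, 33, 2, 9]
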